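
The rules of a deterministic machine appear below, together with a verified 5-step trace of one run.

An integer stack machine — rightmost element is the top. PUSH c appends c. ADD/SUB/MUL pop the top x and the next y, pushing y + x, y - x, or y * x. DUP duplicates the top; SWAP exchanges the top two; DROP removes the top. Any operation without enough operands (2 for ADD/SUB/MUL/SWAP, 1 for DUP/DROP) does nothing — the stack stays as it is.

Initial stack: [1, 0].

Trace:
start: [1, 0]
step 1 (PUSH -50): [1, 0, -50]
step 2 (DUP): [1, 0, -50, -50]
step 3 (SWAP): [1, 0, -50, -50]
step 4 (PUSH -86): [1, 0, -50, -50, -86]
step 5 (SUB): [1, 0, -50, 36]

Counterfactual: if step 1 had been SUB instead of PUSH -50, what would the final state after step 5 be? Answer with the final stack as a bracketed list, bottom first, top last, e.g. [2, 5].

[1, 87]

(re-executing from step 1 with the substitution; state before step 1: [1, 0])
step 1 (SUB): [1]
step 2 (DUP): [1, 1]
step 3 (SWAP): [1, 1]
step 4 (PUSH -86): [1, 1, -86]
step 5 (SUB): [1, 87]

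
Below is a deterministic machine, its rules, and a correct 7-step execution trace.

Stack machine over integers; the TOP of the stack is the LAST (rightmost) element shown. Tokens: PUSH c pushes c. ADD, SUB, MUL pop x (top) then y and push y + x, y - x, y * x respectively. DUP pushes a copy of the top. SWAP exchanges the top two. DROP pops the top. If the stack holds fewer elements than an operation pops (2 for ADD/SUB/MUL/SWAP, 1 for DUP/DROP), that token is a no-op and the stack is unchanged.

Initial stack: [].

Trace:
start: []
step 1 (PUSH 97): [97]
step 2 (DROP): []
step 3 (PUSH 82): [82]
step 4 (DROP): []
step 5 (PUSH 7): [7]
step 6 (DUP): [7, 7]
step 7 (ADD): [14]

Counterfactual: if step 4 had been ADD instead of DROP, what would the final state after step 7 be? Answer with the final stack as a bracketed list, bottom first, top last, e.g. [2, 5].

[82, 14]

(re-executing from step 4 with the substitution; state before step 4: [82])
step 4 (ADD): [82]
step 5 (PUSH 7): [82, 7]
step 6 (DUP): [82, 7, 7]
step 7 (ADD): [82, 14]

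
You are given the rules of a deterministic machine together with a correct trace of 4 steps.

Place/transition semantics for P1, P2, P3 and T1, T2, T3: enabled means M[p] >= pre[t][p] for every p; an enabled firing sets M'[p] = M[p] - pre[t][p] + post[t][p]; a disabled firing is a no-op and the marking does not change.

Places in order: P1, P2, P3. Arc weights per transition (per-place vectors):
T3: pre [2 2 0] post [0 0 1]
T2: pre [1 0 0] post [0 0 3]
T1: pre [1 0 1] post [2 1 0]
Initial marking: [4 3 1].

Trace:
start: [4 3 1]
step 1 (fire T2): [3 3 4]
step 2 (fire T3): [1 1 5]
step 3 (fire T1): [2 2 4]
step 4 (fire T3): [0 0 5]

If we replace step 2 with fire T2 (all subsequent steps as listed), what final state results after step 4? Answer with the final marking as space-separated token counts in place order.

(re-executing from step 2 with the substitution; state before step 2: [3 3 4])
step 2 (fire T2): [2 3 7]
step 3 (fire T1): [3 4 6]
step 4 (fire T3): [1 2 7]

1 2 7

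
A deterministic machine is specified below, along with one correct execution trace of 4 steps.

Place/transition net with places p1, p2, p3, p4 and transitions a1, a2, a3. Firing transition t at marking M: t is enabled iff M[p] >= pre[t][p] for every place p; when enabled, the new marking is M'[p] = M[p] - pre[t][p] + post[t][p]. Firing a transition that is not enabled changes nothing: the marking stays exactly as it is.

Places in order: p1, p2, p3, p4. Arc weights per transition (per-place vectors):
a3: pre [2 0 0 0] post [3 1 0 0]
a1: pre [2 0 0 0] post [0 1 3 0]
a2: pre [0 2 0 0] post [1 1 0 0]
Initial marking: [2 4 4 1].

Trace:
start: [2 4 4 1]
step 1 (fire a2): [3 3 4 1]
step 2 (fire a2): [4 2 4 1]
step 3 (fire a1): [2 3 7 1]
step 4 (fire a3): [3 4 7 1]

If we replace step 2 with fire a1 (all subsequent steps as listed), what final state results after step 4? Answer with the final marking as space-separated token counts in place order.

1 4 7 1

(re-executing from step 2 with the substitution; state before step 2: [3 3 4 1])
step 2 (fire a1): [1 4 7 1]
step 3 (fire a1): [1 4 7 1]
step 4 (fire a3): [1 4 7 1]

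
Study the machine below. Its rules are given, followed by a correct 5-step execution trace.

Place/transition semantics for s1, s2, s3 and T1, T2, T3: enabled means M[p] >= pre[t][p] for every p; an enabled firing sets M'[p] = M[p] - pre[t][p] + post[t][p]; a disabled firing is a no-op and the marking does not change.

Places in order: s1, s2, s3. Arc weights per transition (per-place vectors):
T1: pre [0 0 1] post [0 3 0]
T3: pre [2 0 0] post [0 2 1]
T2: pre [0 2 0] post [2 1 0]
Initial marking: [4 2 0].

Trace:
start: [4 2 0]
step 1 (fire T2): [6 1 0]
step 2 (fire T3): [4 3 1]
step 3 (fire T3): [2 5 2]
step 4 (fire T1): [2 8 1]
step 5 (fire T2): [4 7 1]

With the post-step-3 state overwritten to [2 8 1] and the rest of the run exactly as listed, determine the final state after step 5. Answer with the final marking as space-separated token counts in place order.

4 10 0

state after step 3 := [2 8 1]
step 4 (fire T1): [2 11 0]
step 5 (fire T2): [4 10 0]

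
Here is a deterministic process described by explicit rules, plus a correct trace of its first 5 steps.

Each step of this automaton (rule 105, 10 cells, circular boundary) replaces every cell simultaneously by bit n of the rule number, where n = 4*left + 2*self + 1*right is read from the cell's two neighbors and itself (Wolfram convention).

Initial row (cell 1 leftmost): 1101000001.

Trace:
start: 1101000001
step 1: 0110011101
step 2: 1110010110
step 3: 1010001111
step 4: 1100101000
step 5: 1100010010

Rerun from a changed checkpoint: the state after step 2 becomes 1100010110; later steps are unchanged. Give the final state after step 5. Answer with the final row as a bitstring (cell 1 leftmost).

state after step 2 := 1100010110
step 3: 1101001111
step 4: 0110001000
step 5: 0110100011

0110100011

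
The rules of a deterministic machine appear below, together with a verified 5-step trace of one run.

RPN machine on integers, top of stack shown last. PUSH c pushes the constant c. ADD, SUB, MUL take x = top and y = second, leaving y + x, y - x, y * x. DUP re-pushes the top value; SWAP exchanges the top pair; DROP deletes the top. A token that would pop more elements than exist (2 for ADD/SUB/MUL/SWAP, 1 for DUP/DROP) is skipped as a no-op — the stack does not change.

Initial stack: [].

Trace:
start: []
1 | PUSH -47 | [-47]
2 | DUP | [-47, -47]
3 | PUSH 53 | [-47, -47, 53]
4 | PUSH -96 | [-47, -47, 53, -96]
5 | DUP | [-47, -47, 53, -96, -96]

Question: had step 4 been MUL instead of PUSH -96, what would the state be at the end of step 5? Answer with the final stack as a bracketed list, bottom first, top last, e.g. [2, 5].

[-47, -2491, -2491]

(re-executing from step 4 with the substitution; state before step 4: [-47, -47, 53])
4 | MUL | [-47, -2491]
5 | DUP | [-47, -2491, -2491]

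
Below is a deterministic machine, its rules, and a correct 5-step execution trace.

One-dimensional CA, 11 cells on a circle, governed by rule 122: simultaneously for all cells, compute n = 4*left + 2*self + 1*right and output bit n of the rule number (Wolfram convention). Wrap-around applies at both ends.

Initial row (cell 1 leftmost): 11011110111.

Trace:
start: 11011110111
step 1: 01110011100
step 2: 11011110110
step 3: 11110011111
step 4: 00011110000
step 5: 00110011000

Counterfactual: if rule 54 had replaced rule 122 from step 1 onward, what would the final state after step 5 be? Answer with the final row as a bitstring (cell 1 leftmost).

00111111000

(re-executing steps 1..5 under rule 54; state before step 1: 11011110111)
step 1: 00100001000
step 2: 01110011100
step 3: 10001100010
step 4: 11010010111
step 5: 00111111000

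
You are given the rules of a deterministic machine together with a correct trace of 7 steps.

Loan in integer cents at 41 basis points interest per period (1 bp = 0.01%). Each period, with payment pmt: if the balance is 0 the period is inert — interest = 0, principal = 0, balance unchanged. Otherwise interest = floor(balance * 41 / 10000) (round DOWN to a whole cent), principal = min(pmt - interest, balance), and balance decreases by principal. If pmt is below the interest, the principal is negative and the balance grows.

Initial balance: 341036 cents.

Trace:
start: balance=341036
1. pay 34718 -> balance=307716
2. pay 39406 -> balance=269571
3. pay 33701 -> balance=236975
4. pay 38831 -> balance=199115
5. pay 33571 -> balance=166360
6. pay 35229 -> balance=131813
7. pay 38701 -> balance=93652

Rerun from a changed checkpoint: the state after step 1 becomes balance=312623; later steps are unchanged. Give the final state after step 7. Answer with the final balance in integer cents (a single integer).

98679

state after step 1 := balance=312623
2. pay 39406 -> balance=274498
3. pay 33701 -> balance=241922
4. pay 38831 -> balance=204082
5. pay 33571 -> balance=171347
6. pay 35229 -> balance=136820
7. pay 38701 -> balance=98679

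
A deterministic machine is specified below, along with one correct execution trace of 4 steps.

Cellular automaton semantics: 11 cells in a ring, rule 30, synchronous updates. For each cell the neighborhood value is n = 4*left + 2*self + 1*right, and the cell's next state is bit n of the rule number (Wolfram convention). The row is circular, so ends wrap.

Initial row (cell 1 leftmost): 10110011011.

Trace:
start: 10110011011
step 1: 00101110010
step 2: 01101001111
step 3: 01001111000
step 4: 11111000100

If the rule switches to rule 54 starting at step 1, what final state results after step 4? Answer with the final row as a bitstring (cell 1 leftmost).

10010010011

(re-executing steps 1..4 under rule 54; state before step 1: 10110011011)
step 1: 01001100100
step 2: 11110011110
step 3: 00001100001
step 4: 10010010011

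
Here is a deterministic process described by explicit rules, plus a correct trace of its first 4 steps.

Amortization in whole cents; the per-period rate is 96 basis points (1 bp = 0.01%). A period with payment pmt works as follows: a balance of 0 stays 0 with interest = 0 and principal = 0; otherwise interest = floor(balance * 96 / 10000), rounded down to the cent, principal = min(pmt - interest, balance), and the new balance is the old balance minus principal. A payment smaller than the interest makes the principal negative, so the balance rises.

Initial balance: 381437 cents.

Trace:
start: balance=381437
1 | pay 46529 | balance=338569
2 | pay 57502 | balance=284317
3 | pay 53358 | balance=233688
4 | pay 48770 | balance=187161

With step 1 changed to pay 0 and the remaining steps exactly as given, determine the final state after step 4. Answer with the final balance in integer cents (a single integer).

235042

(re-executing from step 1 with the substitution; state before step 1: balance=381437)
1 | pay 0 | balance=385098
2 | pay 57502 | balance=331292
3 | pay 53358 | balance=281114
4 | pay 48770 | balance=235042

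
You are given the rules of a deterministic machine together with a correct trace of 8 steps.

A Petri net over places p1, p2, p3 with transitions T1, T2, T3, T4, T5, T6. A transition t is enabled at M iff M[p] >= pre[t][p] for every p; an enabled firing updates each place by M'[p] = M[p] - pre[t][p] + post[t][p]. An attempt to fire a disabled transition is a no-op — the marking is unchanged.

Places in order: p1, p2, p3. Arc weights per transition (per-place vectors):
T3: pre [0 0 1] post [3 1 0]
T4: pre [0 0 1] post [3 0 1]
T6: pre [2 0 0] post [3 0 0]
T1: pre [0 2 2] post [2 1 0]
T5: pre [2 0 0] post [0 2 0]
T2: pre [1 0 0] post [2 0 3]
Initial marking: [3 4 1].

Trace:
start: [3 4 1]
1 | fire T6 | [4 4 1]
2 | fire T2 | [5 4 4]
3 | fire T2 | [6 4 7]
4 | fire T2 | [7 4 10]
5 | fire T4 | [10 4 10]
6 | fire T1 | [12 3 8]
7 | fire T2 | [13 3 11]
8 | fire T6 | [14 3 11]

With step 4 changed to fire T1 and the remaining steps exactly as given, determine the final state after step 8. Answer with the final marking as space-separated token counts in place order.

15 2 6

(re-executing from step 4 with the substitution; state before step 4: [6 4 7])
4 | fire T1 | [8 3 5]
5 | fire T4 | [11 3 5]
6 | fire T1 | [13 2 3]
7 | fire T2 | [14 2 6]
8 | fire T6 | [15 2 6]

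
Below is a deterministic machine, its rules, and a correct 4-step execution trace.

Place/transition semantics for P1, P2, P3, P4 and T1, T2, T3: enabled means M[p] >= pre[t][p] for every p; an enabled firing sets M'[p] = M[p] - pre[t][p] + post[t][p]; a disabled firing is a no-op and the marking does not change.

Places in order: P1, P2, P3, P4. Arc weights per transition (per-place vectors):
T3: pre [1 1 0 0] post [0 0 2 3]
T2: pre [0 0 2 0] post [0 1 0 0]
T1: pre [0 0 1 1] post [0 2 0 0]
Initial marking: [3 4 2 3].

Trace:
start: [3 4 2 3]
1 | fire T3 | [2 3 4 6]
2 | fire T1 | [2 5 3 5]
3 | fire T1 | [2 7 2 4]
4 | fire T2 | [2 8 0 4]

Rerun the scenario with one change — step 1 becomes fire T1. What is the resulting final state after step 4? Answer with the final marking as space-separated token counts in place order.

3 8 0 1

(re-executing from step 1 with the substitution; state before step 1: [3 4 2 3])
1 | fire T1 | [3 6 1 2]
2 | fire T1 | [3 8 0 1]
3 | fire T1 | [3 8 0 1]
4 | fire T2 | [3 8 0 1]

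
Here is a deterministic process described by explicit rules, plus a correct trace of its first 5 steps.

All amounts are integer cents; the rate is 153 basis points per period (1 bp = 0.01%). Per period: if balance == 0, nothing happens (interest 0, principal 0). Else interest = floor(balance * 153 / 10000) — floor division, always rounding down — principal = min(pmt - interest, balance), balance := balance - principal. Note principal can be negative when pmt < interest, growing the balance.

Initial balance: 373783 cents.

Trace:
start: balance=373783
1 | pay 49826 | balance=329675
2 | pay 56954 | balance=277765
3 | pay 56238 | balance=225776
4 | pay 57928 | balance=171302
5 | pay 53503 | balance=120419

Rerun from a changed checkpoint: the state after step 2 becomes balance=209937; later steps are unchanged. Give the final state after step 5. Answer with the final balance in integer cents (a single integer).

49431

state after step 2 := balance=209937
3 | pay 56238 | balance=156911
4 | pay 57928 | balance=101383
5 | pay 53503 | balance=49431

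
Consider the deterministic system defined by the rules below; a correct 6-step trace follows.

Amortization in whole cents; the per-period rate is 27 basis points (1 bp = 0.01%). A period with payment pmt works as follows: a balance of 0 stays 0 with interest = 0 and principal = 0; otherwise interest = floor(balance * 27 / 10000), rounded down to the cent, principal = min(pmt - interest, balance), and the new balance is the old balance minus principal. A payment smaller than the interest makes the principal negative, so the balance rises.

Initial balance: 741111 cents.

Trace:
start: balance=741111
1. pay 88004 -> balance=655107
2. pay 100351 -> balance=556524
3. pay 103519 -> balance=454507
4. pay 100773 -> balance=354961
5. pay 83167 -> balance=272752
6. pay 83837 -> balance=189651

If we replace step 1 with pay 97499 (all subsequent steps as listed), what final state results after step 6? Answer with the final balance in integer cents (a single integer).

180027

(re-executing from step 1 with the substitution; state before step 1: balance=741111)
1. pay 97499 -> balance=645612
2. pay 100351 -> balance=547004
3. pay 103519 -> balance=444961
4. pay 100773 -> balance=345389
5. pay 83167 -> balance=263154
6. pay 83837 -> balance=180027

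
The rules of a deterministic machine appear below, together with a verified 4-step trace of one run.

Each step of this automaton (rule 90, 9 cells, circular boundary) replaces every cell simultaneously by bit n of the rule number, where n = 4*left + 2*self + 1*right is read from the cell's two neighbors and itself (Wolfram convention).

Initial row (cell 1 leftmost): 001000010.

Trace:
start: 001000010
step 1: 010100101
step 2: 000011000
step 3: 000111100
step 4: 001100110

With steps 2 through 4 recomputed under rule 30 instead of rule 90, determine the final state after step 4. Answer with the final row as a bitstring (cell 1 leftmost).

(re-executing steps 2..4 under rule 30; state before step 2: 010100101)
step 2: 010111101
step 3: 010100001
step 4: 010110011

010110011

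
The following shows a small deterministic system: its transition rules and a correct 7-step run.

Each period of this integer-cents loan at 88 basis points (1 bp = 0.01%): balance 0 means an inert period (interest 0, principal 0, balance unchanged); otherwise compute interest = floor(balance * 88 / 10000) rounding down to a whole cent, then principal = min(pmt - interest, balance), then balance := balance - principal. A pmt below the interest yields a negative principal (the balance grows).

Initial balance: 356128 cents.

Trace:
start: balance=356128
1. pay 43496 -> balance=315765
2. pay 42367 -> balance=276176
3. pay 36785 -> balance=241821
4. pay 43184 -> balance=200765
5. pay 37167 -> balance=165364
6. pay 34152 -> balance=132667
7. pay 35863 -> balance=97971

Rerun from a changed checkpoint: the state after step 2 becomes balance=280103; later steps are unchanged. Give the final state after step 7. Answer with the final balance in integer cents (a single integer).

state after step 2 := balance=280103
3. pay 36785 -> balance=245782
4. pay 43184 -> balance=204760
5. pay 37167 -> balance=169394
6. pay 34152 -> balance=136732
7. pay 35863 -> balance=102072

102072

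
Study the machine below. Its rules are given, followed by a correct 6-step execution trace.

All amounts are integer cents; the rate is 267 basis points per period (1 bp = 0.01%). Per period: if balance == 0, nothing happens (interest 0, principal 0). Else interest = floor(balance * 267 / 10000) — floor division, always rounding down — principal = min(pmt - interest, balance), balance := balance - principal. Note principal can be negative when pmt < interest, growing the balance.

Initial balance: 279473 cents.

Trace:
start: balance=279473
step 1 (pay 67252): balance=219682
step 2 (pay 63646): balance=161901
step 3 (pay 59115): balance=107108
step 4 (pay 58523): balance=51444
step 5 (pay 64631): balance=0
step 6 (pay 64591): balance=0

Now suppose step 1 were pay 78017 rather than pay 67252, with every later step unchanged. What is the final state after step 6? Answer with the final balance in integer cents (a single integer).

0

(re-executing from step 1 with the substitution; state before step 1: balance=279473)
step 1 (pay 78017): balance=208917
step 2 (pay 63646): balance=150849
step 3 (pay 59115): balance=95761
step 4 (pay 58523): balance=39794
step 5 (pay 64631): balance=0
step 6 (pay 64591): balance=0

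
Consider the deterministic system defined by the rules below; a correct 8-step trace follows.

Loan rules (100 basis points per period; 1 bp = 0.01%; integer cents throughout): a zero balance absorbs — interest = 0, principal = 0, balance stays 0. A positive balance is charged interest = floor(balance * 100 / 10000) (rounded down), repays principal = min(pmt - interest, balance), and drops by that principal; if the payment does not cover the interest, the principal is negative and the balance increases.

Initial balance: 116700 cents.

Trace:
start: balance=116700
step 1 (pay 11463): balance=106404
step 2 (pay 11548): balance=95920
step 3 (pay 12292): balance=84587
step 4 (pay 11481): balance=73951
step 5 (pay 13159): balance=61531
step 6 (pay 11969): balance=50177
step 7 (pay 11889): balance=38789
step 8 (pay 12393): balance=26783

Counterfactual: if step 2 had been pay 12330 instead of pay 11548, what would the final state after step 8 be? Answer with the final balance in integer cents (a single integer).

25953

(re-executing from step 2 with the substitution; state before step 2: balance=106404)
step 2 (pay 12330): balance=95138
step 3 (pay 12292): balance=83797
step 4 (pay 11481): balance=73153
step 5 (pay 13159): balance=60725
step 6 (pay 11969): balance=49363
step 7 (pay 11889): balance=37967
step 8 (pay 12393): balance=25953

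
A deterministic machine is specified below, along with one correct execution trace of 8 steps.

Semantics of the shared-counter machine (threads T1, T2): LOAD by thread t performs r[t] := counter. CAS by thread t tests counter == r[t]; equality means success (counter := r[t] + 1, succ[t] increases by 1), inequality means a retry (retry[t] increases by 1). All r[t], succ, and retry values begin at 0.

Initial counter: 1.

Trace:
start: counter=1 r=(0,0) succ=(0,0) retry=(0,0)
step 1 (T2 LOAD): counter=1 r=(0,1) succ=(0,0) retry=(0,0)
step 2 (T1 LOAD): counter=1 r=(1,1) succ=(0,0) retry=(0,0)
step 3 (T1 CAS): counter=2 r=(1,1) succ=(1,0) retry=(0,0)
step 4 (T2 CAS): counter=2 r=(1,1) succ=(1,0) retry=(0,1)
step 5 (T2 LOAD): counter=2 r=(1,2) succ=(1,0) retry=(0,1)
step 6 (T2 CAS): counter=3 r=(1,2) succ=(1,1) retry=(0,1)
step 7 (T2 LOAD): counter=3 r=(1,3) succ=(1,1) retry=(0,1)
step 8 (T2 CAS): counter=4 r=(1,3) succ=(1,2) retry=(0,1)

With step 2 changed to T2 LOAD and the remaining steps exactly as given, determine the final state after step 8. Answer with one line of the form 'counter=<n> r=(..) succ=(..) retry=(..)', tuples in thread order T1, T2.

(re-executing from step 2 with the substitution; state before step 2: counter=1 r=(0,1) succ=(0,0) retry=(0,0))
step 2 (T2 LOAD): counter=1 r=(0,1) succ=(0,0) retry=(0,0)
step 3 (T1 CAS): counter=1 r=(0,1) succ=(0,0) retry=(1,0)
step 4 (T2 CAS): counter=2 r=(0,1) succ=(0,1) retry=(1,0)
step 5 (T2 LOAD): counter=2 r=(0,2) succ=(0,1) retry=(1,0)
step 6 (T2 CAS): counter=3 r=(0,2) succ=(0,2) retry=(1,0)
step 7 (T2 LOAD): counter=3 r=(0,3) succ=(0,2) retry=(1,0)
step 8 (T2 CAS): counter=4 r=(0,3) succ=(0,3) retry=(1,0)

counter=4 r=(0,3) succ=(0,3) retry=(1,0)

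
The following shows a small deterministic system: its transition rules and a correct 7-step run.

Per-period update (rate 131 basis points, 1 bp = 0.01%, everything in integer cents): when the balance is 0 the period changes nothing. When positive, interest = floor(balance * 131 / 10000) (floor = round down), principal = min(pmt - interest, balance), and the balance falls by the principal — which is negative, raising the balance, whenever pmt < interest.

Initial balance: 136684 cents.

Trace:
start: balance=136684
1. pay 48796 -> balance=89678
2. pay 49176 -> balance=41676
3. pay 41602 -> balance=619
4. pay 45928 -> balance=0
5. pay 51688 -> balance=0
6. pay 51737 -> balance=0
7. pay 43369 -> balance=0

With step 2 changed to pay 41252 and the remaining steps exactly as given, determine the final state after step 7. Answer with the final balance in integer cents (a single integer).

(re-executing from step 2 with the substitution; state before step 2: balance=89678)
2. pay 41252 -> balance=49600
3. pay 41602 -> balance=8647
4. pay 45928 -> balance=0
5. pay 51688 -> balance=0
6. pay 51737 -> balance=0
7. pay 43369 -> balance=0

0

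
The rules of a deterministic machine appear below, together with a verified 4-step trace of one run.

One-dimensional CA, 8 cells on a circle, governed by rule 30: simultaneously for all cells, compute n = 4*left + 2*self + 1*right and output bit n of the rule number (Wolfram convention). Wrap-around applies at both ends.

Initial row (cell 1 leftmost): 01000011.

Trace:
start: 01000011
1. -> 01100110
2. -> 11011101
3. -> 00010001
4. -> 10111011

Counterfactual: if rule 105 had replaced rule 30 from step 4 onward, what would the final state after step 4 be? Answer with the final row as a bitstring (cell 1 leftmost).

(re-executing step 4 under rule 105; state before step 4: 00010001)
4. -> 01000100

01000100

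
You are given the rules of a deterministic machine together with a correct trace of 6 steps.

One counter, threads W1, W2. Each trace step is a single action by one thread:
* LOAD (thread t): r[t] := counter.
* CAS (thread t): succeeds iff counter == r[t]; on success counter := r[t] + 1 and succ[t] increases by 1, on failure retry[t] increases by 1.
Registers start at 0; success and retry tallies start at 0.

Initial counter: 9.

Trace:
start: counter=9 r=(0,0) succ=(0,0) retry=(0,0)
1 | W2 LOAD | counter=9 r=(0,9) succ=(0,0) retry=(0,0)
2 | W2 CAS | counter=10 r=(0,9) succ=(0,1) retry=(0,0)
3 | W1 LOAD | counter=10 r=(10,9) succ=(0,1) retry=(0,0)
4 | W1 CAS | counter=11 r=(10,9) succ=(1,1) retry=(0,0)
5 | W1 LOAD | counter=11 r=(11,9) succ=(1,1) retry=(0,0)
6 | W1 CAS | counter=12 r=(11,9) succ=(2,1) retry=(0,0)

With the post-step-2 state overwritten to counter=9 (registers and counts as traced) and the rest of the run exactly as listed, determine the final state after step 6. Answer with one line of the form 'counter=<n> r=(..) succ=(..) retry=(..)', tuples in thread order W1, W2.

state after step 2 := counter=9 r=(0,9) succ=(0,1) retry=(0,0)
3 | W1 LOAD | counter=9 r=(9,9) succ=(0,1) retry=(0,0)
4 | W1 CAS | counter=10 r=(9,9) succ=(1,1) retry=(0,0)
5 | W1 LOAD | counter=10 r=(10,9) succ=(1,1) retry=(0,0)
6 | W1 CAS | counter=11 r=(10,9) succ=(2,1) retry=(0,0)

counter=11 r=(10,9) succ=(2,1) retry=(0,0)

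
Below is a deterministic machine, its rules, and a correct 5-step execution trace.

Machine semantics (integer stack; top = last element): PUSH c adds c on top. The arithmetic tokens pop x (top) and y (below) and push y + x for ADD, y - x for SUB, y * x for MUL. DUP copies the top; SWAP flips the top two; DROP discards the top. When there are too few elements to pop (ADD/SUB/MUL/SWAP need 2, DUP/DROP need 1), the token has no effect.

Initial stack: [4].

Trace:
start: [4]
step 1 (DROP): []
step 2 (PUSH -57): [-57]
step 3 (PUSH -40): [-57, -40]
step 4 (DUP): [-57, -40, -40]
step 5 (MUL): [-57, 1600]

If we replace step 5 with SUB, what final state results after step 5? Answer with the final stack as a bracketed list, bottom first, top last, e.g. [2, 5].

(re-executing from step 5 with the substitution; state before step 5: [-57, -40, -40])
step 5 (SUB): [-57, 0]

[-57, 0]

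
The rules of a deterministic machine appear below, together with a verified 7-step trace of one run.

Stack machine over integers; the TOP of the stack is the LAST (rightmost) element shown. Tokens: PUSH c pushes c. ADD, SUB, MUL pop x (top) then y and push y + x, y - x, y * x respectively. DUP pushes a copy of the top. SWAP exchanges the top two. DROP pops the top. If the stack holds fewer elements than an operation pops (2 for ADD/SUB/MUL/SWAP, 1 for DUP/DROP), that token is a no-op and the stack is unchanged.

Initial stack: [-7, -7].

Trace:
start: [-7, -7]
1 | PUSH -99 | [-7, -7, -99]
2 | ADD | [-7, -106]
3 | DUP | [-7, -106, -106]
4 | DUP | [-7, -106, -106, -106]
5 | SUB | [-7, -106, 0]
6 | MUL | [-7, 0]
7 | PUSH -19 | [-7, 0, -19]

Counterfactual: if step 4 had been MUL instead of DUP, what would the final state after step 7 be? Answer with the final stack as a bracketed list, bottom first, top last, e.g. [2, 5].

(re-executing from step 4 with the substitution; state before step 4: [-7, -106, -106])
4 | MUL | [-7, 11236]
5 | SUB | [-11243]
6 | MUL | [-11243]
7 | PUSH -19 | [-11243, -19]

[-11243, -19]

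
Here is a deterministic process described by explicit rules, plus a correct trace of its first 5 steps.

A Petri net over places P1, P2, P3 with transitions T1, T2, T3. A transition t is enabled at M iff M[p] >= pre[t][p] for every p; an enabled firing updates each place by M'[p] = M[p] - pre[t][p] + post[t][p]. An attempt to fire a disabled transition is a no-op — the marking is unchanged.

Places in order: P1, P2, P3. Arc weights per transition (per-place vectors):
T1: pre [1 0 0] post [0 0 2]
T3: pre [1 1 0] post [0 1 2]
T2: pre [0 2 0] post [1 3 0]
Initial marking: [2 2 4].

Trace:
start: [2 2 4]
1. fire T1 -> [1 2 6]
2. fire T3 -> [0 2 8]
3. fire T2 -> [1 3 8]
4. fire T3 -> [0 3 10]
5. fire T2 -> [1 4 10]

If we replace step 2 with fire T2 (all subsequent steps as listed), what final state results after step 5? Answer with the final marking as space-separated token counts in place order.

3 5 8

(re-executing from step 2 with the substitution; state before step 2: [1 2 6])
2. fire T2 -> [2 3 6]
3. fire T2 -> [3 4 6]
4. fire T3 -> [2 4 8]
5. fire T2 -> [3 5 8]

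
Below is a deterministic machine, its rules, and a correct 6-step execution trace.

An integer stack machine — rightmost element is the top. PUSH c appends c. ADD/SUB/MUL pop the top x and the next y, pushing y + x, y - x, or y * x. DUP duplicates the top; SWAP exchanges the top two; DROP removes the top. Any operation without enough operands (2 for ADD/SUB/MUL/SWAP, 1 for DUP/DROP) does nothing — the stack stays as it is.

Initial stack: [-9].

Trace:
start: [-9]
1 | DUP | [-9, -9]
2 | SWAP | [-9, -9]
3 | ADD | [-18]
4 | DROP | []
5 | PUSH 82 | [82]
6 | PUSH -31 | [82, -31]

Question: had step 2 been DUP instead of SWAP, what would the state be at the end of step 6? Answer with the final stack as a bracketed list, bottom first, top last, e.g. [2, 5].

[-9, 82, -31]

(re-executing from step 2 with the substitution; state before step 2: [-9, -9])
2 | DUP | [-9, -9, -9]
3 | ADD | [-9, -18]
4 | DROP | [-9]
5 | PUSH 82 | [-9, 82]
6 | PUSH -31 | [-9, 82, -31]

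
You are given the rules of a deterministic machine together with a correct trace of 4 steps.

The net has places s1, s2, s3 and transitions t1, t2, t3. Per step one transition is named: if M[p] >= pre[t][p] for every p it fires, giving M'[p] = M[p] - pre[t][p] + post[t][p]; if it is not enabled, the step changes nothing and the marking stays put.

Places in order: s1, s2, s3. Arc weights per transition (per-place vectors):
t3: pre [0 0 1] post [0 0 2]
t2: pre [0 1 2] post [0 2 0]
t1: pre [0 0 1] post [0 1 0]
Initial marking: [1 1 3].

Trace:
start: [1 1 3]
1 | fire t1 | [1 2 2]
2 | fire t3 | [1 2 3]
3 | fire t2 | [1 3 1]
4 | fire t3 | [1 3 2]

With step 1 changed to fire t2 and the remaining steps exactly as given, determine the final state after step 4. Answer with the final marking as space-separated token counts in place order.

(re-executing from step 1 with the substitution; state before step 1: [1 1 3])
1 | fire t2 | [1 2 1]
2 | fire t3 | [1 2 2]
3 | fire t2 | [1 3 0]
4 | fire t3 | [1 3 0]

1 3 0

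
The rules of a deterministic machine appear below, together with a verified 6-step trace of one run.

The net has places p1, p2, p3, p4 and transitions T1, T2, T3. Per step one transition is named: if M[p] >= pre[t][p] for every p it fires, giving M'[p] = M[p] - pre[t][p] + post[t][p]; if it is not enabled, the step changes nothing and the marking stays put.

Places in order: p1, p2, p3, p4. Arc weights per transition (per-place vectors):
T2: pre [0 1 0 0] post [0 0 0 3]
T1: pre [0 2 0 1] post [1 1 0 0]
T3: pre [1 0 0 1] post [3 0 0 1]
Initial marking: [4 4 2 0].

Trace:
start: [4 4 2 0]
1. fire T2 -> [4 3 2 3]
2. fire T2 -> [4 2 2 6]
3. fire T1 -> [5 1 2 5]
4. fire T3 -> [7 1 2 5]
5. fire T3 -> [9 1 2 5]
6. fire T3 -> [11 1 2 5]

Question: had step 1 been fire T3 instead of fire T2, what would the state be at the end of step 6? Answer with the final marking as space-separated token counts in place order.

(re-executing from step 1 with the substitution; state before step 1: [4 4 2 0])
1. fire T3 -> [4 4 2 0]
2. fire T2 -> [4 3 2 3]
3. fire T1 -> [5 2 2 2]
4. fire T3 -> [7 2 2 2]
5. fire T3 -> [9 2 2 2]
6. fire T3 -> [11 2 2 2]

11 2 2 2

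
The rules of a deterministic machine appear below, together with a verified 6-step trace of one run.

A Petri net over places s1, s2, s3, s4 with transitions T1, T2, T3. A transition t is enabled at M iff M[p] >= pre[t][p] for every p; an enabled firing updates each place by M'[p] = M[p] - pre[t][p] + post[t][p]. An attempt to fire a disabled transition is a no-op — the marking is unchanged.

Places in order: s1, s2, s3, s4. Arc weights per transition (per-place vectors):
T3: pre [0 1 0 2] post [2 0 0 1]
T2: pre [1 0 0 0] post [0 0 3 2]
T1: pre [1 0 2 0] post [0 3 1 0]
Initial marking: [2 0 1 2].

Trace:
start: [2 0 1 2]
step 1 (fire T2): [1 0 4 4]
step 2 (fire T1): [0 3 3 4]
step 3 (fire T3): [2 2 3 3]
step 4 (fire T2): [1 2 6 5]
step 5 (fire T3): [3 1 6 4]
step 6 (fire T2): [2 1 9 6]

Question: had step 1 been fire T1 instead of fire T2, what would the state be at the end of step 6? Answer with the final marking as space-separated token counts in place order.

0 0 7 6

(re-executing from step 1 with the substitution; state before step 1: [2 0 1 2])
step 1 (fire T1): [2 0 1 2]
step 2 (fire T1): [2 0 1 2]
step 3 (fire T3): [2 0 1 2]
step 4 (fire T2): [1 0 4 4]
step 5 (fire T3): [1 0 4 4]
step 6 (fire T2): [0 0 7 6]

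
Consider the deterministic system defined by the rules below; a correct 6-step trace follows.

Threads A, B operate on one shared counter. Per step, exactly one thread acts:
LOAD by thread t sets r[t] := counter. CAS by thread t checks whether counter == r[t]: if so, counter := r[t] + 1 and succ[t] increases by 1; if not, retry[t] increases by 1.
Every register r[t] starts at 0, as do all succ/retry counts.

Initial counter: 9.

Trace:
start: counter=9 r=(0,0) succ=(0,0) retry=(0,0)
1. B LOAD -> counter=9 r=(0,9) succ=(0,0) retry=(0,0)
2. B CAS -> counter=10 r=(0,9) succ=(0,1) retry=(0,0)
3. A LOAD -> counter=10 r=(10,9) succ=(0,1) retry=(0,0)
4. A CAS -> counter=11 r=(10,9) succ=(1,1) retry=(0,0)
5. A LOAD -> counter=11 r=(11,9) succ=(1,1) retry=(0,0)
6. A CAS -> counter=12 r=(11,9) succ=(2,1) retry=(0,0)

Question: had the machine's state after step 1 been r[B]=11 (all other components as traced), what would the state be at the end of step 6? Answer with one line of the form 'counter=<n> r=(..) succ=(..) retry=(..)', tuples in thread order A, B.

counter=11 r=(10,11) succ=(2,0) retry=(0,1)

state after step 1 := counter=9 r=(0,11) succ=(0,0) retry=(0,0)
2. B CAS -> counter=9 r=(0,11) succ=(0,0) retry=(0,1)
3. A LOAD -> counter=9 r=(9,11) succ=(0,0) retry=(0,1)
4. A CAS -> counter=10 r=(9,11) succ=(1,0) retry=(0,1)
5. A LOAD -> counter=10 r=(10,11) succ=(1,0) retry=(0,1)
6. A CAS -> counter=11 r=(10,11) succ=(2,0) retry=(0,1)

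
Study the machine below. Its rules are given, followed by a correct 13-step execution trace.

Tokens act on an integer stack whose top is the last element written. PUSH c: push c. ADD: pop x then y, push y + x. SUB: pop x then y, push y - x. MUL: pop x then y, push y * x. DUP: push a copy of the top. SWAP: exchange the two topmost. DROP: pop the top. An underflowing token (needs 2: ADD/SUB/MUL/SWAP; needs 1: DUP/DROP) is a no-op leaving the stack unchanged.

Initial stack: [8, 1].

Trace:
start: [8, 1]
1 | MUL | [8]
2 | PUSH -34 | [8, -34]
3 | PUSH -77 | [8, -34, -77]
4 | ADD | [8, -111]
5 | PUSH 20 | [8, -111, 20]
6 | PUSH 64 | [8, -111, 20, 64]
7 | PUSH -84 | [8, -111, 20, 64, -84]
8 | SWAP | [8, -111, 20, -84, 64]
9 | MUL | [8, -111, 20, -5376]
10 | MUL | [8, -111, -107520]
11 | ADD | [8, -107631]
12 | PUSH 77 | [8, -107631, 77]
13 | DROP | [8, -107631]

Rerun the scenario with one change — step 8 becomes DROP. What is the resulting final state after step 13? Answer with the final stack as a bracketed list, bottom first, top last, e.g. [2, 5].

[-142072]

(re-executing from step 8 with the substitution; state before step 8: [8, -111, 20, 64, -84])
8 | DROP | [8, -111, 20, 64]
9 | MUL | [8, -111, 1280]
10 | MUL | [8, -142080]
11 | ADD | [-142072]
12 | PUSH 77 | [-142072, 77]
13 | DROP | [-142072]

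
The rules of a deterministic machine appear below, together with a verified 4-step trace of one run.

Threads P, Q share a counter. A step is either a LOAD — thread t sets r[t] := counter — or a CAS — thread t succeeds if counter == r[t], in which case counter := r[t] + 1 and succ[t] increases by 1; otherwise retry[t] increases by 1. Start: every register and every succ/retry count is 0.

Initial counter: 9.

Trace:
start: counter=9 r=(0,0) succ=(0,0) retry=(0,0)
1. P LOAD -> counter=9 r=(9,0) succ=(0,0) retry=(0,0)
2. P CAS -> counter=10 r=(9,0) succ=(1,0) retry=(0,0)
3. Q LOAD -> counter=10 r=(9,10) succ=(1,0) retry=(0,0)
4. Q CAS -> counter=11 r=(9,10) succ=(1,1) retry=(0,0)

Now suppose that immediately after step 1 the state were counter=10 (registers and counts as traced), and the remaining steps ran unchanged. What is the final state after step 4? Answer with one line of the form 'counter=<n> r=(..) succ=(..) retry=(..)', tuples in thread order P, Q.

state after step 1 := counter=10 r=(9,0) succ=(0,0) retry=(0,0)
2. P CAS -> counter=10 r=(9,0) succ=(0,0) retry=(1,0)
3. Q LOAD -> counter=10 r=(9,10) succ=(0,0) retry=(1,0)
4. Q CAS -> counter=11 r=(9,10) succ=(0,1) retry=(1,0)

counter=11 r=(9,10) succ=(0,1) retry=(1,0)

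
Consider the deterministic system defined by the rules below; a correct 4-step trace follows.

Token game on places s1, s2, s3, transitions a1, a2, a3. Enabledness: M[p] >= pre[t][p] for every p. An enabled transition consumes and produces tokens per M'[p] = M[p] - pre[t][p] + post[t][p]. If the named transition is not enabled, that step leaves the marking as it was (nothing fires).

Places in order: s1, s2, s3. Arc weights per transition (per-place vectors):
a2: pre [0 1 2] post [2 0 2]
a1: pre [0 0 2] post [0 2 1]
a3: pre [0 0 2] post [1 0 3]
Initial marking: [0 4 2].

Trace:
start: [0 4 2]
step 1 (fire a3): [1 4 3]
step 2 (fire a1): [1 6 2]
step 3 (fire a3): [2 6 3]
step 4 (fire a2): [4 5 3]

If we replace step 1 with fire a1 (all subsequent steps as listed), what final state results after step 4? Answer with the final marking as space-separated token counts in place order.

0 6 1

(re-executing from step 1 with the substitution; state before step 1: [0 4 2])
step 1 (fire a1): [0 6 1]
step 2 (fire a1): [0 6 1]
step 3 (fire a3): [0 6 1]
step 4 (fire a2): [0 6 1]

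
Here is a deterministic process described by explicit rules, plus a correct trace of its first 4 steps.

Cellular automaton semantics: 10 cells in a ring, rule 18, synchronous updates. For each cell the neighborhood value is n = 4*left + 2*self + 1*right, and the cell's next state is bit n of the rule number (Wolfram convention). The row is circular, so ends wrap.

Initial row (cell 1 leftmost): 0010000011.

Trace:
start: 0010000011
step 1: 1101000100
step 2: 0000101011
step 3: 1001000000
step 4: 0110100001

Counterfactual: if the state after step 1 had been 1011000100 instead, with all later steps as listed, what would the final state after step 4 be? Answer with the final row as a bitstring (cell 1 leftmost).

0110100001

state after step 1 := 1011000100
step 2: 0000101011
step 3: 1001000000
step 4: 0110100001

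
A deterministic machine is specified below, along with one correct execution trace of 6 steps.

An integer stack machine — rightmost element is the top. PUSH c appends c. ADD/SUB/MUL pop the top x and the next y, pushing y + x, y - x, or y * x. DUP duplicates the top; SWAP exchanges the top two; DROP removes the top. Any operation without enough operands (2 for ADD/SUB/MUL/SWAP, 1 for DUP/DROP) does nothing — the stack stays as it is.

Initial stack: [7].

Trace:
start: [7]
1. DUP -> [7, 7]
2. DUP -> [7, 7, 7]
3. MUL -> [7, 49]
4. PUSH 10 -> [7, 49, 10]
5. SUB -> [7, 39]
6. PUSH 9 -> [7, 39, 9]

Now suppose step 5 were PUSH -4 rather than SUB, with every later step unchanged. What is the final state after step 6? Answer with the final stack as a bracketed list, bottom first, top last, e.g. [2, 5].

[7, 49, 10, -4, 9]

(re-executing from step 5 with the substitution; state before step 5: [7, 49, 10])
5. PUSH -4 -> [7, 49, 10, -4]
6. PUSH 9 -> [7, 49, 10, -4, 9]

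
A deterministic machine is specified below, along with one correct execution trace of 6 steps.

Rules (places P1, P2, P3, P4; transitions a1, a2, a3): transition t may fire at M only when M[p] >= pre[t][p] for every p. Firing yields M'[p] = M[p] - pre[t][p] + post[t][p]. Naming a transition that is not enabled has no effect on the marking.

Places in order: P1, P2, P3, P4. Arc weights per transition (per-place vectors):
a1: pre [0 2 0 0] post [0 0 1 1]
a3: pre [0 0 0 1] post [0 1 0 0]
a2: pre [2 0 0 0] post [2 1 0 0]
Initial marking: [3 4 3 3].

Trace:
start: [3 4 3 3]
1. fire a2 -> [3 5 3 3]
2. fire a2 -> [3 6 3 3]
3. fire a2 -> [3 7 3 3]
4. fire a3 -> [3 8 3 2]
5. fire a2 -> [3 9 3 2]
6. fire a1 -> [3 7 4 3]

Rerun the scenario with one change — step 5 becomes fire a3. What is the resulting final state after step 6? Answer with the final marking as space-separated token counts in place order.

(re-executing from step 5 with the substitution; state before step 5: [3 8 3 2])
5. fire a3 -> [3 9 3 1]
6. fire a1 -> [3 7 4 2]

3 7 4 2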